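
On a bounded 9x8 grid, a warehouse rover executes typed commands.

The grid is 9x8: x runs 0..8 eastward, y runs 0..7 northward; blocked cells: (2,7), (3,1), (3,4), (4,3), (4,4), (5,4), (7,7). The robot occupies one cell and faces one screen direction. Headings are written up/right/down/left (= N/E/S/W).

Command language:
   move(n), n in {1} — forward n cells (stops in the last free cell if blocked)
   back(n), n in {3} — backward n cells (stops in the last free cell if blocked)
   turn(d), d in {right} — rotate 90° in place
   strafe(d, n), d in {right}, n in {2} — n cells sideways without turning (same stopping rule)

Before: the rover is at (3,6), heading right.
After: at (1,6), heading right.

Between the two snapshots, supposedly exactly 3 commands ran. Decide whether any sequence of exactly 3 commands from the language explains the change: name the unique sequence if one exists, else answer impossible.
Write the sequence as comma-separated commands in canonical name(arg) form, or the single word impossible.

back(3), back(3), move(1)

key: still facing E at the end — nothing in the sequence rotates
from: at (3,6), heading right
t=1 back(3) ⇒ at (0,6), heading right
t=2 back(3) ⇒ at (0,6), heading right
t=3 move(1) ⇒ at (1,6), heading right
all 64 alternatives checked — unique.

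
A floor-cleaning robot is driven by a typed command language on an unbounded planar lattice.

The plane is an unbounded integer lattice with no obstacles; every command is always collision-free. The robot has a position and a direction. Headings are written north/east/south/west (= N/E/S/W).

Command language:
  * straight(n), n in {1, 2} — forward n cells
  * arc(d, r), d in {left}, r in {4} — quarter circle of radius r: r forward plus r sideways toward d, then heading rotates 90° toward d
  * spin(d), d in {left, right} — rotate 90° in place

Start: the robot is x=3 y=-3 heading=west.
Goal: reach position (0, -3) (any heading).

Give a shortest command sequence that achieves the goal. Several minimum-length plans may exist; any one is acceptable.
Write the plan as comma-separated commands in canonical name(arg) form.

straight(1), straight(2)

t0: x=3 y=-3 heading=west
step 1 (straight(1)): x=2 y=-3 heading=west
step 2 (straight(2)): x=0 y=-3 heading=west
no 1-step plan works, so 2 is optimal.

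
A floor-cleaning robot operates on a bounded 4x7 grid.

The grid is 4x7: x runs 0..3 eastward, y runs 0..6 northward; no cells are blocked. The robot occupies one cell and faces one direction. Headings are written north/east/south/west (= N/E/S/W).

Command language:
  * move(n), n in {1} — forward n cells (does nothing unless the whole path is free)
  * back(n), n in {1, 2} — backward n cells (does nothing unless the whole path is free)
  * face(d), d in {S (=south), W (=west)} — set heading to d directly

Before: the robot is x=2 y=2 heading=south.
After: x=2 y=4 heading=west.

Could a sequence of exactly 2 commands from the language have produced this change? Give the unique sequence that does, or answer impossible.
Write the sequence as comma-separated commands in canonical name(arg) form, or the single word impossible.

back(2), face(W)

key: order matters: swapping back(2) and face(W) lands elsewhere
t0: x=2 y=2 heading=south
[1] after back(2): x=2 y=4 heading=south
[2] after face(W): x=2 y=4 heading=west
uniquely the one of 25 2-step routes that fits.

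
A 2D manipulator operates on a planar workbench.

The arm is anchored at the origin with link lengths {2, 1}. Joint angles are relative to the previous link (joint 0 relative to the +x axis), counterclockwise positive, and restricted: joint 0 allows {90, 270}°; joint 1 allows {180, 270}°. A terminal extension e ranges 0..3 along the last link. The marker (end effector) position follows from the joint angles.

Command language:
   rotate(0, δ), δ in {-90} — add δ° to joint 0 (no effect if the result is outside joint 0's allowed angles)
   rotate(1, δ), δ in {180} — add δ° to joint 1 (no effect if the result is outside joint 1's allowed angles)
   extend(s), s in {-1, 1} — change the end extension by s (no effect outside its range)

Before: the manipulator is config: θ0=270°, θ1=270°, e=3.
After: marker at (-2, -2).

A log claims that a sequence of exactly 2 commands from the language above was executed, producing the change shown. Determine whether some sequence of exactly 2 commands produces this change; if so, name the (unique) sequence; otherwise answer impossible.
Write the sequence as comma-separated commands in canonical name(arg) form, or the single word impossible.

t0: config: θ0=270°, θ1=270°, e=3
[1] after extend(-1): config: θ0=270°, θ1=270°, e=2
[2] after extend(-1): config: θ0=270°, θ1=270°, e=1
uniquely the one of 16 2-step routes that fits.

extend(-1), extend(-1)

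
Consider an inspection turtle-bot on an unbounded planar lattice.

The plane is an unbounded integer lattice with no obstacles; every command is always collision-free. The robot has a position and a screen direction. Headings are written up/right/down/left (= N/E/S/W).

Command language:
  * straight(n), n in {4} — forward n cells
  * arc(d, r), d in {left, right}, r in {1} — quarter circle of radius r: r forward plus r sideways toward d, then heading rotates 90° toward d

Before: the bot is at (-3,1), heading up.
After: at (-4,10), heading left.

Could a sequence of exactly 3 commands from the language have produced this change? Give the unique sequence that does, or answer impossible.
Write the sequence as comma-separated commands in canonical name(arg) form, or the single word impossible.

key: cell and facing (now W) both changed — the 3 commands mix motion and turning
initial: at (-3,1), heading up
t=1 straight(4) ⇒ at (-3,5), heading up
t=2 straight(4) ⇒ at (-3,9), heading up
t=3 arc(left, 1) ⇒ at (-4,10), heading left
uniquely the one of 27 3-step routes that fits.

straight(4), straight(4), arc(left, 1)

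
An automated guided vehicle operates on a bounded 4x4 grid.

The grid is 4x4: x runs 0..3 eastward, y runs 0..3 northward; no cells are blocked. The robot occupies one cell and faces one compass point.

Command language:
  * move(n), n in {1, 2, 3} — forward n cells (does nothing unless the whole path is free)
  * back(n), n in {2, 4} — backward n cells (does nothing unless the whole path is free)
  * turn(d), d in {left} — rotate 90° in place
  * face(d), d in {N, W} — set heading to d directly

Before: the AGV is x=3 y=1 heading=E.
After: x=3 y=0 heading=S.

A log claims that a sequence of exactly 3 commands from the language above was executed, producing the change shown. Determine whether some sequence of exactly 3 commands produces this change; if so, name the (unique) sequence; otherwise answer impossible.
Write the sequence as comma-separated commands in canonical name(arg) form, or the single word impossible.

face(W), turn(left), move(1)

key: position moved to (3,0) AND the heading swung to S — translation plus rotation needed
initial: x=3 y=1 heading=E
1. face(W) → x=3 y=1 heading=W
2. turn(left) → x=3 y=1 heading=S
3. move(1) → x=3 y=0 heading=S
all 512 alternatives checked — unique.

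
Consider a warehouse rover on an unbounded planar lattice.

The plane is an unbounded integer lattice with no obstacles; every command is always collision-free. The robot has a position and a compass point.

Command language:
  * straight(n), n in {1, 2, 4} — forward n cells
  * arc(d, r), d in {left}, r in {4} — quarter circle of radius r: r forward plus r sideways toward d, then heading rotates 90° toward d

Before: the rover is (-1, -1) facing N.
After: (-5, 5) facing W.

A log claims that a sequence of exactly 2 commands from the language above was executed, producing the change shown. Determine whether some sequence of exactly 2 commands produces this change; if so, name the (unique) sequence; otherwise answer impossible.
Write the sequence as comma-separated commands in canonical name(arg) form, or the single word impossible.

key: order matters: swapping straight(2) and arc(left, 4) lands elsewhere
begin: (-1, -1) facing N
1. straight(2) → (-1, 1) facing N
2. arc(left, 4) → (-5, 5) facing W
all 16 alternatives checked — unique.

straight(2), arc(left, 4)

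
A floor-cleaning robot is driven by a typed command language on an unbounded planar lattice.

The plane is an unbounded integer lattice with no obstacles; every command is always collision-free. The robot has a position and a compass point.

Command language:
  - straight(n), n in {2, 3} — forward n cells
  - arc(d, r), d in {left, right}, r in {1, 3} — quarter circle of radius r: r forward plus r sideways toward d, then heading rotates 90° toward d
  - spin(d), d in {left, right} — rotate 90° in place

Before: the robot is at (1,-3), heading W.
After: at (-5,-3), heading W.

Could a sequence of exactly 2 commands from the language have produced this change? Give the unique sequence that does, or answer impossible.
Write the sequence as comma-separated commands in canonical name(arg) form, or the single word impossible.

key: heading stays W — no command in the sequence turns
t0: at (1,-3), heading W
[1] after straight(3): at (-2,-3), heading W
[2] after straight(3): at (-5,-3), heading W
no rival 2-sequence matches.

straight(3), straight(3)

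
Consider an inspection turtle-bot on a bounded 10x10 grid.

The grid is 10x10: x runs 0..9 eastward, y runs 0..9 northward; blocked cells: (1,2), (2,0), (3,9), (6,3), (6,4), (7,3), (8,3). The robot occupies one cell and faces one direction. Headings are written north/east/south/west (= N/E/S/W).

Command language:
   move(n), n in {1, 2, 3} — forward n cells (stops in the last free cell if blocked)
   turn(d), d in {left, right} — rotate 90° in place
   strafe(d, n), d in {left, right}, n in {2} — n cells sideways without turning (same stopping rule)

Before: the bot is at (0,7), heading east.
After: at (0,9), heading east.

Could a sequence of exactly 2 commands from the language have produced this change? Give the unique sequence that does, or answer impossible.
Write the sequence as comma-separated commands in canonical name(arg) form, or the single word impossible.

strafe(left, 2), strafe(left, 2)

key: the second strafe(left, 2) runs into the grid edge before its full distance
initial: at (0,7), heading east
t=1 strafe(left, 2) ⇒ at (0,9), heading east
t=2 strafe(left, 2) ⇒ at (0,9), heading east
no rival 2-sequence matches.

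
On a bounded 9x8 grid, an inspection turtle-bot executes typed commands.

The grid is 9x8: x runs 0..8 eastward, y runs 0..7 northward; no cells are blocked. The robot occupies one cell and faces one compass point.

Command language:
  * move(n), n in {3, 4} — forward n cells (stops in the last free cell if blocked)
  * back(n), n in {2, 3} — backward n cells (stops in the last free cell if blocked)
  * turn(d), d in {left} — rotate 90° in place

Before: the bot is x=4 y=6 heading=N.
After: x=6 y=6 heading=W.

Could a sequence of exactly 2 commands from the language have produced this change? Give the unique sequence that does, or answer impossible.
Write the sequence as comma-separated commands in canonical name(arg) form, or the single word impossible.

turn(left), back(2)

key: position moved to (6,6) AND the heading swung to W — translation plus rotation needed
initial: x=4 y=6 heading=N
[1] after turn(left): x=4 y=6 heading=W
[2] after back(2): x=6 y=6 heading=W
uniquely the one of 25 2-step routes that fits.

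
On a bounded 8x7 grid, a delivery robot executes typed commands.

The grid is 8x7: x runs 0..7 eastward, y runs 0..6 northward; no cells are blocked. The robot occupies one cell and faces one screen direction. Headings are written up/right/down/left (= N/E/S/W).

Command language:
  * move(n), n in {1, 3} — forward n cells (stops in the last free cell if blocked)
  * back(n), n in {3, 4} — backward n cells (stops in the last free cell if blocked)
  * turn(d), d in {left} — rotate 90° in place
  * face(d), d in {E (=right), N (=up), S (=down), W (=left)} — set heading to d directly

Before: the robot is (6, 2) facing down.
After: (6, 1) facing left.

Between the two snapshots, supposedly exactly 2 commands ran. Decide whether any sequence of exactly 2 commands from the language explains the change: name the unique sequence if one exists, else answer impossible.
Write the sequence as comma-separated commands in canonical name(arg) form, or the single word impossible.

move(1), face(W)

key: running face(W) before move(1) would end elsewhere — order is forced
start: (6, 2) facing down
step 1 (move(1)): (6, 1) facing down
step 2 (face(W)): (6, 1) facing left
no rival 2-sequence matches.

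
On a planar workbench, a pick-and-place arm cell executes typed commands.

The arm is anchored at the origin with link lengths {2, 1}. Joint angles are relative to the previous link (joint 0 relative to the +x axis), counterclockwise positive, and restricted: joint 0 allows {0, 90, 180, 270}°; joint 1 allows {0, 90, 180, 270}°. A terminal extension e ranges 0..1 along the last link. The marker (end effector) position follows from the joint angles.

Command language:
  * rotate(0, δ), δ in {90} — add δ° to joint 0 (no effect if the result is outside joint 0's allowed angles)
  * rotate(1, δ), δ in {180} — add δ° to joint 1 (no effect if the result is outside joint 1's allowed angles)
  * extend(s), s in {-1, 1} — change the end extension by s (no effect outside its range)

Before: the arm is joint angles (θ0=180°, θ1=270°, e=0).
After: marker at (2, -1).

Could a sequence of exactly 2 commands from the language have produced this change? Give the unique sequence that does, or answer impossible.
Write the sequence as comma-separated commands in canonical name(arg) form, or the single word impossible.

from: joint angles (θ0=180°, θ1=270°, e=0)
[1] after rotate(0, 90): joint angles (θ0=270°, θ1=270°, e=0)
[2] after rotate(0, 90): joint angles (θ0=0°, θ1=270°, e=0)
uniquely the one of 16 2-step routes that fits.

rotate(0, 90), rotate(0, 90)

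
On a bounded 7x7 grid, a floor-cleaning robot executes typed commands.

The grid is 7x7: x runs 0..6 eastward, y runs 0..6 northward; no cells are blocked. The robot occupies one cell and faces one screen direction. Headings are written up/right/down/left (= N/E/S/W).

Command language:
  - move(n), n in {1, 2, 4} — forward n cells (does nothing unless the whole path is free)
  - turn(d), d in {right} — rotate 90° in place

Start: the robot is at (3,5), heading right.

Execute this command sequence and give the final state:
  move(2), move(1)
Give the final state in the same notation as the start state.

begin: at (3,5), heading right
step 1 (move(2)): at (5,5), heading right
step 2 (move(1)): at (6,5), heading right

at (6,5), heading right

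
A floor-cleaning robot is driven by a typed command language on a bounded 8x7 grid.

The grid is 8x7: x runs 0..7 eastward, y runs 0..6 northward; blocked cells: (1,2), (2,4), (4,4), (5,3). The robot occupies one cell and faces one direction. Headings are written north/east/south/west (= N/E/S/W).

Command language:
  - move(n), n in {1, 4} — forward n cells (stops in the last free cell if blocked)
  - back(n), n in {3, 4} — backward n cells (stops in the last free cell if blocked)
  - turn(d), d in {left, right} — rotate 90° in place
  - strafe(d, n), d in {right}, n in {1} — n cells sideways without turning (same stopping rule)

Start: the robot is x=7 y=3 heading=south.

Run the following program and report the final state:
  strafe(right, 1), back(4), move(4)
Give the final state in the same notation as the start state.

x=6 y=2 heading=south

initial: x=7 y=3 heading=south
t=1 strafe(right, 1) ⇒ x=6 y=3 heading=south
t=2 back(4) ⇒ x=6 y=6 heading=south
t=3 move(4) ⇒ x=6 y=2 heading=south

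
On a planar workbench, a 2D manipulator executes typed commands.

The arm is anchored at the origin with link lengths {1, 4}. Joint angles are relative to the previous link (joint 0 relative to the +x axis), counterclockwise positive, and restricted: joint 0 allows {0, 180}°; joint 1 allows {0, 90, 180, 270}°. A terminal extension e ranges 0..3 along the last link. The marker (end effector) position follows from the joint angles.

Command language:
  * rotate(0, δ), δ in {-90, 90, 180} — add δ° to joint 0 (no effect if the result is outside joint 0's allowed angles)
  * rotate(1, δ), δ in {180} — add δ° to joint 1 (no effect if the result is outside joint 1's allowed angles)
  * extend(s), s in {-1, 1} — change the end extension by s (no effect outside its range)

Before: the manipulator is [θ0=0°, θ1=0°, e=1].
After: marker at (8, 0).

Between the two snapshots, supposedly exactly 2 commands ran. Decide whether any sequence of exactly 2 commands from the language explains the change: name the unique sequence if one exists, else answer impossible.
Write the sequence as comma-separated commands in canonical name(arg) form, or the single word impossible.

extend(1), extend(1)

start: [θ0=0°, θ1=0°, e=1]
[1] after extend(1): [θ0=0°, θ1=0°, e=2]
[2] after extend(1): [θ0=0°, θ1=0°, e=3]
no other 2-command option fits: unique.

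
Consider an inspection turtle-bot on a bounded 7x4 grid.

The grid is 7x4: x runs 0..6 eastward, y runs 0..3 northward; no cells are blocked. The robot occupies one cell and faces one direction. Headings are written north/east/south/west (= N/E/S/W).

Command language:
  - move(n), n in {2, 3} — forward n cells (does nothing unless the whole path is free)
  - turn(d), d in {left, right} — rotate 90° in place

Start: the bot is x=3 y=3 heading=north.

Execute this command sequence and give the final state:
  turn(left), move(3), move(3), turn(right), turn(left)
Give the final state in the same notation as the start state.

initial: x=3 y=3 heading=north
t=1 turn(left) ⇒ x=3 y=3 heading=west
t=2 move(3) ⇒ x=0 y=3 heading=west
t=3 move(3) ⇒ x=0 y=3 heading=west
t=4 turn(right) ⇒ x=0 y=3 heading=north
t=5 turn(left) ⇒ x=0 y=3 heading=west

x=0 y=3 heading=west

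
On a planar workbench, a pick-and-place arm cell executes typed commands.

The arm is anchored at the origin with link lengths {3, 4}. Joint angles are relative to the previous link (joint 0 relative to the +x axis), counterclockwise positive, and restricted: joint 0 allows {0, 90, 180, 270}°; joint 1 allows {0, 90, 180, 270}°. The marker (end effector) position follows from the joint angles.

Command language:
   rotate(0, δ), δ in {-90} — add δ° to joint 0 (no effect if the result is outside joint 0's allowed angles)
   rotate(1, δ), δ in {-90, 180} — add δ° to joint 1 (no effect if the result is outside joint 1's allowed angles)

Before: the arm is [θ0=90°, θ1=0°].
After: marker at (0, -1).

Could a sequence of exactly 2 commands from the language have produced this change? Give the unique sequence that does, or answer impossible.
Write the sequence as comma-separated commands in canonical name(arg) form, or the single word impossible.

begin: [θ0=90°, θ1=0°]
[1] after rotate(1, -90): [θ0=90°, θ1=270°]
[2] after rotate(1, -90): [θ0=90°, θ1=180°]
all 9 alternatives checked — unique.

rotate(1, -90), rotate(1, -90)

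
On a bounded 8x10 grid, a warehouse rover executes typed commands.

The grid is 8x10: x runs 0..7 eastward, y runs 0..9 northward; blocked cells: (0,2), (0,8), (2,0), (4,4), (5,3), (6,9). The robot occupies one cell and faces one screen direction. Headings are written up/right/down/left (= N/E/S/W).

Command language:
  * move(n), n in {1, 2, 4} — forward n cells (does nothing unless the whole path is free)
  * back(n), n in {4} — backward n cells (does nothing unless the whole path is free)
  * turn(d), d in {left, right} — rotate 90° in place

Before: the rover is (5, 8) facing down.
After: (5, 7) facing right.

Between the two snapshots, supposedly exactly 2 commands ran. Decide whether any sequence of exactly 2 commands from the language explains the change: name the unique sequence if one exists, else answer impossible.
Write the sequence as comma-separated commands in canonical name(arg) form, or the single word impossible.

move(1), turn(left)

key: cell and facing (now E) both changed — the 2 commands mix motion and turning
t0: (5, 8) facing down
step 1 (move(1)): (5, 7) facing down
step 2 (turn(left)): (5, 7) facing right
no rival 2-sequence matches.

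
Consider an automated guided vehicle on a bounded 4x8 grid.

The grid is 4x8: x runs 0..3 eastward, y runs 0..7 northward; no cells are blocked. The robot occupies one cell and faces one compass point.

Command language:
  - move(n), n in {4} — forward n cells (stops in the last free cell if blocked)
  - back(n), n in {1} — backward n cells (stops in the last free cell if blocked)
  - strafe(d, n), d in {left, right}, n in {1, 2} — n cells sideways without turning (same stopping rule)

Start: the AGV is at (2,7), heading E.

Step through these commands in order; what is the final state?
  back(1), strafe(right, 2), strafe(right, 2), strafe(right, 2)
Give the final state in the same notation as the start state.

initial: at (2,7), heading E
[1] after back(1): at (1,7), heading E
[2] after strafe(right, 2): at (1,5), heading E
[3] after strafe(right, 2): at (1,3), heading E
[4] after strafe(right, 2): at (1,1), heading E

at (1,1), heading E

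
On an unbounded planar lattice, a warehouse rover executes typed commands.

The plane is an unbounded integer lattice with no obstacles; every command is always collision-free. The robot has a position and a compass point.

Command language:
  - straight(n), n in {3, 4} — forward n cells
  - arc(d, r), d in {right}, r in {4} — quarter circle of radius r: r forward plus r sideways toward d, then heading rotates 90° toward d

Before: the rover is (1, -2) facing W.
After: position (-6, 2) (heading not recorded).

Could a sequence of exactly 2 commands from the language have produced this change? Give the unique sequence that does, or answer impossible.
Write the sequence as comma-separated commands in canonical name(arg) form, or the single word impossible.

straight(3), arc(right, 4)

key: order matters: swapping straight(3) and arc(right, 4) lands elsewhere
start: (1, -2) facing W
[1] after straight(3): (-2, -2) facing W
[2] after arc(right, 4): (-6, 2) facing N
uniquely the one of 9 2-step routes that fits.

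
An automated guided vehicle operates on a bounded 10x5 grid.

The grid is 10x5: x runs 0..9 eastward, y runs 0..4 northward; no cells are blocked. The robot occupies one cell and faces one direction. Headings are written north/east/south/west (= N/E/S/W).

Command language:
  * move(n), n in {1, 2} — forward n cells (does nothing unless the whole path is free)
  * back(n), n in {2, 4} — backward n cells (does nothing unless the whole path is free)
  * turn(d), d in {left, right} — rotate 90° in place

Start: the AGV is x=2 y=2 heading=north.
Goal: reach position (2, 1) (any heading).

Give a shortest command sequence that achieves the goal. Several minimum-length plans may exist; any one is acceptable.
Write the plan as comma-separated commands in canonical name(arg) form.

back(2), move(1)

t0: x=2 y=2 heading=north
t=1 back(2) ⇒ x=2 y=0 heading=north
t=2 move(1) ⇒ x=2 y=1 heading=north
minimal: 2 command(s), checked below 2.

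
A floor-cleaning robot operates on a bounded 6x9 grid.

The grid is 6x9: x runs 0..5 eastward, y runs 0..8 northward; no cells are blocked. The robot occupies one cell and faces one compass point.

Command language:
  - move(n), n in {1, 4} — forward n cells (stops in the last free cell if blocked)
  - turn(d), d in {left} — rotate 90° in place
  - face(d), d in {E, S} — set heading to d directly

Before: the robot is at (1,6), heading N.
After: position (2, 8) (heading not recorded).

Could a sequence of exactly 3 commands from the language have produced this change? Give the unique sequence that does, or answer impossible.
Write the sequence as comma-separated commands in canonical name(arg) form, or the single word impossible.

key: move(4) runs into the grid edge before its full distance
begin: at (1,6), heading N
1. move(4) → at (1,8), heading N
2. face(E) → at (1,8), heading E
3. move(1) → at (2,8), heading E
uniquely the one of 125 3-step routes that fits.

move(4), face(E), move(1)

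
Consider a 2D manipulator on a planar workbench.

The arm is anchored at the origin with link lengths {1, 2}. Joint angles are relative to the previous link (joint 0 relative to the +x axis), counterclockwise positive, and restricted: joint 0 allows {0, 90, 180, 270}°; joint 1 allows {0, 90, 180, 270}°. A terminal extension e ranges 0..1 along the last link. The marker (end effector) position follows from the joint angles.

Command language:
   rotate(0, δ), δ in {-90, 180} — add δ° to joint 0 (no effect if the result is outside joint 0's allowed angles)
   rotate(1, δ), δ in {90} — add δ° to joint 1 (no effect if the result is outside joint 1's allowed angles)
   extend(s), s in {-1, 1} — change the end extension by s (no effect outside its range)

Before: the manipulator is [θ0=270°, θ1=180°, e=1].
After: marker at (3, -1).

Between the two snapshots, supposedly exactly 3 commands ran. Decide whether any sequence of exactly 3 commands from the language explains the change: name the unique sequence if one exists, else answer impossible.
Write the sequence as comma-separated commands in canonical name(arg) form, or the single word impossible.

t0: [θ0=270°, θ1=180°, e=1]
1. rotate(1, 90) → [θ0=270°, θ1=270°, e=1]
2. rotate(1, 90) → [θ0=270°, θ1=0°, e=1]
3. rotate(1, 90) → [θ0=270°, θ1=90°, e=1]
all 125 alternatives checked — unique.

rotate(1, 90), rotate(1, 90), rotate(1, 90)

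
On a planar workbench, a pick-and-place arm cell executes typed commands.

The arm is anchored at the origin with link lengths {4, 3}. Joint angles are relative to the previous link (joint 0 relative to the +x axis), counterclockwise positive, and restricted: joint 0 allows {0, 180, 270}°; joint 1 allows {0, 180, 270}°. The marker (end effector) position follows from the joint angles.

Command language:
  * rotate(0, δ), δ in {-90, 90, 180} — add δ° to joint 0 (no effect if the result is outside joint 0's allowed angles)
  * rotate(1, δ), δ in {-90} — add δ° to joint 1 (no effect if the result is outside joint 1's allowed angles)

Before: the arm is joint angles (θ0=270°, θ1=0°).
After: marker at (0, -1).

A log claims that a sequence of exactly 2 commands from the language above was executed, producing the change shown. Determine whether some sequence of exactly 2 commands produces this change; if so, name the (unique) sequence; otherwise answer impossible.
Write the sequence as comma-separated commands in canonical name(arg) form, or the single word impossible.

initial: joint angles (θ0=270°, θ1=0°)
[1] after rotate(1, -90): joint angles (θ0=270°, θ1=270°)
[2] after rotate(1, -90): joint angles (θ0=270°, θ1=180°)
uniquely the one of 16 2-step routes that fits.

rotate(1, -90), rotate(1, -90)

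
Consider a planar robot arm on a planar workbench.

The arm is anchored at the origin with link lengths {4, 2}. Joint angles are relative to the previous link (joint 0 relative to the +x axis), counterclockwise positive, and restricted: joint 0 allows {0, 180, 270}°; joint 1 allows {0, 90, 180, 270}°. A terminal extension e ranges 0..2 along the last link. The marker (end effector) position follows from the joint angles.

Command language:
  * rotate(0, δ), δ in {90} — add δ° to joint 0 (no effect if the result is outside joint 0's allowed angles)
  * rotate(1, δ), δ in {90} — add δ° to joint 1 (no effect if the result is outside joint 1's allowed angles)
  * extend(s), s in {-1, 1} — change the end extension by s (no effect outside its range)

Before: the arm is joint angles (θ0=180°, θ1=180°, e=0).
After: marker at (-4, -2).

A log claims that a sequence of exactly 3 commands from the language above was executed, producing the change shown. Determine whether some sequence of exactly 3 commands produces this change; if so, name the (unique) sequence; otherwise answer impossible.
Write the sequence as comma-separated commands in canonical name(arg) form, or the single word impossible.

from: joint angles (θ0=180°, θ1=180°, e=0)
1. rotate(1, 90) → joint angles (θ0=180°, θ1=270°, e=0)
2. rotate(1, 90) → joint angles (θ0=180°, θ1=0°, e=0)
3. rotate(1, 90) → joint angles (θ0=180°, θ1=90°, e=0)
no rival 3-sequence matches.

rotate(1, 90), rotate(1, 90), rotate(1, 90)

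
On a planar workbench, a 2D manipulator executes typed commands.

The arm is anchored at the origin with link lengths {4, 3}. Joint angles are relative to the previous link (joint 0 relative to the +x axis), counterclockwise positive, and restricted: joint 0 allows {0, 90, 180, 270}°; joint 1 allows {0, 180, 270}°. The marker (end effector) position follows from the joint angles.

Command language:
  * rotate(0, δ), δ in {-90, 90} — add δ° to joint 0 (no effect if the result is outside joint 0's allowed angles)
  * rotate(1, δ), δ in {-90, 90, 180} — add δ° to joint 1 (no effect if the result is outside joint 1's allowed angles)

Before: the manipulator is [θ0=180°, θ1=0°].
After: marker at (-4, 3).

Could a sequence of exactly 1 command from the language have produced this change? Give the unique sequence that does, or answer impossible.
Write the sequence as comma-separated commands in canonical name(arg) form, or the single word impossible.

rotate(1, -90)

start: [θ0=180°, θ1=0°]
t=1 rotate(1, -90) ⇒ [θ0=180°, θ1=270°]
uniquely the one of 5 1-step routes that fits.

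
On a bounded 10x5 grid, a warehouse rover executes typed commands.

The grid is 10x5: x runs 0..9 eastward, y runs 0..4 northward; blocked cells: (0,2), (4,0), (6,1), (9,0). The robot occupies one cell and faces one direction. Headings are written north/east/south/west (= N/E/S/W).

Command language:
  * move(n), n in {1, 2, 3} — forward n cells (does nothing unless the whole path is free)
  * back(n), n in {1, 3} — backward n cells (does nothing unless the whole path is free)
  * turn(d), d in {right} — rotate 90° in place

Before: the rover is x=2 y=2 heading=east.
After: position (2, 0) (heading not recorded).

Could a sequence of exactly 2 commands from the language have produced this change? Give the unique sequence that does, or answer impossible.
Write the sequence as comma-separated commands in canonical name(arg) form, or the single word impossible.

key: running move(2) before turn(right) would end elsewhere — order is forced
start: x=2 y=2 heading=east
step 1 (turn(right)): x=2 y=2 heading=south
step 2 (move(2)): x=2 y=0 heading=south
no rival 2-sequence matches.

turn(right), move(2)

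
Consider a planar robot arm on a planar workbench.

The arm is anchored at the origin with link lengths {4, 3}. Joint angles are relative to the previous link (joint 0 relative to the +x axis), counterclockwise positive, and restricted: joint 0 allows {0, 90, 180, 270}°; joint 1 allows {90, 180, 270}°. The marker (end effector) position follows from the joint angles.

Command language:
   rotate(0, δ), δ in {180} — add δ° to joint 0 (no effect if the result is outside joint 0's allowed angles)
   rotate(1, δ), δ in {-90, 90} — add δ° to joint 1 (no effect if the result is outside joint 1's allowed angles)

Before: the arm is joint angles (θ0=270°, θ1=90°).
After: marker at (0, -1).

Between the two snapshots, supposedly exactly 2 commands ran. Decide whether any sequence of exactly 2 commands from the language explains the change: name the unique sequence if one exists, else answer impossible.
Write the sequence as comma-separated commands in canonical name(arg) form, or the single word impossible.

rotate(1, -90), rotate(1, 90)

key: order matters: swapping rotate(1, -90) and rotate(1, 90) lands elsewhere
initial: joint angles (θ0=270°, θ1=90°)
step 1 (rotate(1, -90)): joint angles (θ0=270°, θ1=90°)
step 2 (rotate(1, 90)): joint angles (θ0=270°, θ1=180°)
uniquely the one of 9 2-step routes that fits.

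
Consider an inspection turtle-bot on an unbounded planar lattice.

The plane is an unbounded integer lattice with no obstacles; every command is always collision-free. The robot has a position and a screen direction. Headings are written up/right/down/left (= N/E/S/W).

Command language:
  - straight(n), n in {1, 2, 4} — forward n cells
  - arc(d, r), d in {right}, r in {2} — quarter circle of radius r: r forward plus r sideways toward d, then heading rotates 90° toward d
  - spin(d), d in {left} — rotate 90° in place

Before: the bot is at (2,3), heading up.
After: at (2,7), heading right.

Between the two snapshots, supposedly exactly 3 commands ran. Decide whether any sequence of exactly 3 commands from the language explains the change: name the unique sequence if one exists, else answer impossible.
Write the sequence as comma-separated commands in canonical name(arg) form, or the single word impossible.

spin(left), arc(right, 2), arc(right, 2)

key: running arc(right, 2) before spin(left) would end elsewhere — order is forced
start: at (2,3), heading up
step 1 (spin(left)): at (2,3), heading left
step 2 (arc(right, 2)): at (0,5), heading up
step 3 (arc(right, 2)): at (2,7), heading right
no rival 3-sequence matches.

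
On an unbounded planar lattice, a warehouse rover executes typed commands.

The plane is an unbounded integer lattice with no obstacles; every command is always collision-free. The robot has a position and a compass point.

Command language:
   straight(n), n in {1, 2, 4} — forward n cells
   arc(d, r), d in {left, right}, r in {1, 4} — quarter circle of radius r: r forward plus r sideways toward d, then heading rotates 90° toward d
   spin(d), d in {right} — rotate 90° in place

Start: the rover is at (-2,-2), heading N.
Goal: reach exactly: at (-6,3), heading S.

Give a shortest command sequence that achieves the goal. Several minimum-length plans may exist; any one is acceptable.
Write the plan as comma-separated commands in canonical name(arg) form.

spin(right), arc(left, 4), straight(1), arc(left, 4), arc(left, 4)

t0: at (-2,-2), heading N
step 1 (spin(right)): at (-2,-2), heading E
step 2 (arc(left, 4)): at (2,2), heading N
step 3 (straight(1)): at (2,3), heading N
step 4 (arc(left, 4)): at (-2,7), heading W
step 5 (arc(left, 4)): at (-6,3), heading S
minimal: 5 command(s), checked below 5.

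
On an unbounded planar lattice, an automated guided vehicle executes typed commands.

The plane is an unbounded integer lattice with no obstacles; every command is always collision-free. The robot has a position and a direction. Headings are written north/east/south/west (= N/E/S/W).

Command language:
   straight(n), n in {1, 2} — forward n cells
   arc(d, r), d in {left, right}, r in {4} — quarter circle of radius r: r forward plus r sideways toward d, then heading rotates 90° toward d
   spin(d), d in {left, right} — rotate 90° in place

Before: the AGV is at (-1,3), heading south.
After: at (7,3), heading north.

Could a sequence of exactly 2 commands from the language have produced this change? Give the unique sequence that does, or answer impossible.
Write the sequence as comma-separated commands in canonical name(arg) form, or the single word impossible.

arc(left, 4), arc(left, 4)

key: position moved to (7,3) AND the heading swung to N — translation plus rotation needed
initial: at (-1,3), heading south
[1] after arc(left, 4): at (3,-1), heading east
[2] after arc(left, 4): at (7,3), heading north
uniquely the one of 36 2-step routes that fits.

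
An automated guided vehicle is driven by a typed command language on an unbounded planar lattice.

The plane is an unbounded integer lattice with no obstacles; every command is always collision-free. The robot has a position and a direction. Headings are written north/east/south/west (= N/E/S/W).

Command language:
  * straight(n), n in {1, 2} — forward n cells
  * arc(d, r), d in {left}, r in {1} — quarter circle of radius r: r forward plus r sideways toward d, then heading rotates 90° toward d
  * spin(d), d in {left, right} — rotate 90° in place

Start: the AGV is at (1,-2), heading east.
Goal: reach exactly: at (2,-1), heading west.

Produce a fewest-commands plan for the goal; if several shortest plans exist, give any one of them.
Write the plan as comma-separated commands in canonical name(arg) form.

t0: at (1,-2), heading east
1. arc(left, 1) → at (2,-1), heading north
2. spin(left) → at (2,-1), heading west
minimal: 2 command(s), checked below 2.

arc(left, 1), spin(left)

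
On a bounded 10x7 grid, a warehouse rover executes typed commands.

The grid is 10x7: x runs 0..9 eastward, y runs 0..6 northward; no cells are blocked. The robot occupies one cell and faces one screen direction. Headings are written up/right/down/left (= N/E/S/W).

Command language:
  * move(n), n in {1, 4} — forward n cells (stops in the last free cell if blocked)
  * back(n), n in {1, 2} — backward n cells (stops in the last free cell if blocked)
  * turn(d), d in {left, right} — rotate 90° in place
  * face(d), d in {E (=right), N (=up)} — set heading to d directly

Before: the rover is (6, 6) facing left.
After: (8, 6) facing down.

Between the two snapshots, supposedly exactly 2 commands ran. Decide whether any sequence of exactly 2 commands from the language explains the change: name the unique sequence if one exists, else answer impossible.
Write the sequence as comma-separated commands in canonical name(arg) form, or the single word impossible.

back(2), turn(left)

key: position moved to (8,6) AND the heading swung to S — translation plus rotation needed
begin: (6, 6) facing left
t=1 back(2) ⇒ (8, 6) facing left
t=2 turn(left) ⇒ (8, 6) facing down
no rival 2-sequence matches.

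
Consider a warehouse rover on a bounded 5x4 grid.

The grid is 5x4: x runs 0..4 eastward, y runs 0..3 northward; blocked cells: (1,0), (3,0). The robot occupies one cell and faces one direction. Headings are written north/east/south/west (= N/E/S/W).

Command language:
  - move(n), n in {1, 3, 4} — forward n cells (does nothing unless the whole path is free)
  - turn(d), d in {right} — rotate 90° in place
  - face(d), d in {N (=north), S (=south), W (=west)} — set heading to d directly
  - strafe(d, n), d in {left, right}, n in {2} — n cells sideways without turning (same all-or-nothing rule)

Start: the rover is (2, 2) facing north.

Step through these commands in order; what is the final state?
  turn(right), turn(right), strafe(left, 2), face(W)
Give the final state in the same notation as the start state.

start: (2, 2) facing north
t=1 turn(right) ⇒ (2, 2) facing east
t=2 turn(right) ⇒ (2, 2) facing south
t=3 strafe(left, 2) ⇒ (4, 2) facing south
t=4 face(W) ⇒ (4, 2) facing west

(4, 2) facing west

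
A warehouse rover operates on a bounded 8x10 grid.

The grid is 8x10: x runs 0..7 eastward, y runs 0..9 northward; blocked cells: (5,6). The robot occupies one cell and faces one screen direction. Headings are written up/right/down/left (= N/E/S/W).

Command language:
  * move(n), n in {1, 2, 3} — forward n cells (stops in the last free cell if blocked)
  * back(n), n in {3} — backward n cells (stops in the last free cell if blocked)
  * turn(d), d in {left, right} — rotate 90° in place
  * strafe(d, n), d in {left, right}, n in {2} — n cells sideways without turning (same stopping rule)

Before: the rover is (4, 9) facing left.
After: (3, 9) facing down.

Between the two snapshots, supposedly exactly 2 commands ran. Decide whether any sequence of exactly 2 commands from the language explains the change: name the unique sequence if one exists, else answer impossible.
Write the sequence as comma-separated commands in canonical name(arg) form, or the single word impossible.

key: running turn(left) before move(1) would end elsewhere — order is forced
begin: (4, 9) facing left
t=1 move(1) ⇒ (3, 9) facing left
t=2 turn(left) ⇒ (3, 9) facing down
no rival 2-sequence matches.

move(1), turn(left)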